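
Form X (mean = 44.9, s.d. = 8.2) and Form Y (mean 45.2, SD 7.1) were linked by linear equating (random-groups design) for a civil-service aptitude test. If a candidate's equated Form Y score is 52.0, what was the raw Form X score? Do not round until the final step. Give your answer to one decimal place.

Invert y = (SD_Y/SD_X)(x − M_X) + M_Y:
x = (SD_X/SD_Y)(y − M_Y) + M_X = (8.2/7.1)(52.0 − 45.2) + 44.9
x = 1.154930 × 6.800 + 44.9 = 52.8

52.8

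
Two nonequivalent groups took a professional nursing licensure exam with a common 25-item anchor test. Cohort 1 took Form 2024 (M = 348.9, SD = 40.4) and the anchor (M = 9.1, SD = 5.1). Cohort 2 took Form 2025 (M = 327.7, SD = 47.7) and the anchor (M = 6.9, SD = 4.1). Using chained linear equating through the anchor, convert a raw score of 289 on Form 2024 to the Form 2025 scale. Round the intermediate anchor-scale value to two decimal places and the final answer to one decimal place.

265.3

Form 2024 → anchor (Cohort 1): v = (5.1/40.4)(289 − 348.9) + 9.1 = 1.54
anchor → Form 2025 (Cohort 2): y = (47.7/4.1)(1.54 − 6.9) + 327.7 = 265.3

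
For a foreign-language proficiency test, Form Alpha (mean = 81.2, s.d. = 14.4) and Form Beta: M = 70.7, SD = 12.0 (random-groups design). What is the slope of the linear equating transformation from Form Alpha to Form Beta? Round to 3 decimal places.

A = SD_Y / SD_X = 12.0 / 14.4 = 0.833

0.833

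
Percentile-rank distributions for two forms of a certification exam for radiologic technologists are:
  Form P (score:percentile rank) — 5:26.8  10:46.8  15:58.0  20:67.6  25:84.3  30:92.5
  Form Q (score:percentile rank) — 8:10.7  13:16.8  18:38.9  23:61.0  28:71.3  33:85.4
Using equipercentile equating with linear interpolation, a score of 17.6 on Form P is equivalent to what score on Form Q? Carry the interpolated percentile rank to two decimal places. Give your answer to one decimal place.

PR of 17.6 on Form P: 58.0 + (17.6 − 15)/(20 − 15) × (67.6 − 58.0) = 62.99
On Form Q, PR 62.99 falls between score 23 (PR 61.0) and 28 (PR 71.3).
Interpolate: 23 + (62.99 − 61.0)/(71.3 − 61.0) × (28 − 23) = 24.0

24.0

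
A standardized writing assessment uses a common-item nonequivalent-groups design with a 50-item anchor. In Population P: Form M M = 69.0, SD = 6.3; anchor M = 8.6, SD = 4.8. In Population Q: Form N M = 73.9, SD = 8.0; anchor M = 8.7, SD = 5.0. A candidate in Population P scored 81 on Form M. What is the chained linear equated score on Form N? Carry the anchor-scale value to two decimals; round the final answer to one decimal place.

Form M → anchor (Population P): v = (4.8/6.3)(81 − 69.0) + 8.6 = 17.74
anchor → Form N (Population Q): y = (8.0/5.0)(17.74 − 8.7) + 73.9 = 88.4

88.4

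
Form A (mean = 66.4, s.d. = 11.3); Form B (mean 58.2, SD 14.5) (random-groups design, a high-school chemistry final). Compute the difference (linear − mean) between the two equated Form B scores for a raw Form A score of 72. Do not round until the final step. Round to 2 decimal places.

Mean-equated: 72 + (58.2 − 66.4) = 63.80
Linear-equated: (14.5/11.3)(72 − 66.4) + 58.2 = 65.386
Difference = 65.386 − 63.80 = 1.59

1.59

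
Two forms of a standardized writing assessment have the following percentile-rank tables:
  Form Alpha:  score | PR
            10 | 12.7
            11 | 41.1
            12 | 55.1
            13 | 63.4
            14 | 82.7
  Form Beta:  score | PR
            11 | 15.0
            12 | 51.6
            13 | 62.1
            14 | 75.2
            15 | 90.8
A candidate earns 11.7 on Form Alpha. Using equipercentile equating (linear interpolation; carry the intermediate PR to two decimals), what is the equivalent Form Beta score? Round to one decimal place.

12.0

PR of 11.7 on Form Alpha: 41.1 + (11.7 − 11)/(12 − 11) × (55.1 − 41.1) = 50.90
On Form Beta, PR 50.90 falls between score 11 (PR 15.0) and 12 (PR 51.6).
Interpolate: 11 + (50.90 − 15.0)/(51.6 − 15.0) × (12 − 11) = 12.0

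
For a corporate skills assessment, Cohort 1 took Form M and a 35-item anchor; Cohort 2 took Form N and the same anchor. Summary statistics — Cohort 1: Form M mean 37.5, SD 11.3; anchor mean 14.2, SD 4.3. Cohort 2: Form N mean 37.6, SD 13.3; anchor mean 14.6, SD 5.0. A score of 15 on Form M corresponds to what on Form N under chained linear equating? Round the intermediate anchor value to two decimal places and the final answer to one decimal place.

13.8

Form M → anchor (Cohort 1): v = (4.3/11.3)(15 − 37.5) + 14.2 = 5.64
anchor → Form N (Cohort 2): y = (13.3/5.0)(5.64 − 14.6) + 37.6 = 13.8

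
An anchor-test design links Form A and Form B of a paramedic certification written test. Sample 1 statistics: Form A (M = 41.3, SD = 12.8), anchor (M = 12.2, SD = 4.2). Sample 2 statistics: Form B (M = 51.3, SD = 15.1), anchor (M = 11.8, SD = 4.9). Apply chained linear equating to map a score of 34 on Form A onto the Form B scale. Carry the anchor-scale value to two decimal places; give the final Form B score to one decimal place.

45.1

Form A → anchor (Sample 1): v = (4.2/12.8)(34 − 41.3) + 12.2 = 9.80
anchor → Form B (Sample 2): y = (15.1/4.9)(9.80 − 11.8) + 51.3 = 45.1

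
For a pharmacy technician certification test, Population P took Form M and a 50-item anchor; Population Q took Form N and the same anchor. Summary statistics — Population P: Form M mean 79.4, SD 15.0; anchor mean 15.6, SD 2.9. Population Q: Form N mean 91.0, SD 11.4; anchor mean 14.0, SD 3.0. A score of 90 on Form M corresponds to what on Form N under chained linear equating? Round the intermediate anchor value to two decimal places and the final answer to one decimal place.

Form M → anchor (Population P): v = (2.9/15.0)(90 − 79.4) + 15.6 = 17.65
anchor → Form N (Population Q): y = (11.4/3.0)(17.65 − 14.0) + 91.0 = 104.9

104.9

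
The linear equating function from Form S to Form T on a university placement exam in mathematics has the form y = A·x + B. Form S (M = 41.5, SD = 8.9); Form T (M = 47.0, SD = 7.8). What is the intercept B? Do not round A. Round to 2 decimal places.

10.63

A = SD_Y / SD_X = 7.8 / 8.9 = 0.876404
B = M_Y − A·M_X = 47.0 − 0.876404 × 41.5 = 10.63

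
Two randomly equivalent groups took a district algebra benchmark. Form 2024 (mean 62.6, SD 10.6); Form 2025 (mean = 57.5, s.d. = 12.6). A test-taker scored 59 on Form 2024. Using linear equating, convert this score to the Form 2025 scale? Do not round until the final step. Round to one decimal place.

Linear equating: y = (SD_Y/SD_X)(x − M_X) + M_Y
y = (12.6/10.6)(59 − 62.6) + 57.5
y = 1.188679 × -3.6 + 57.5 = -4.2792 + 57.5 = 53.2

53.2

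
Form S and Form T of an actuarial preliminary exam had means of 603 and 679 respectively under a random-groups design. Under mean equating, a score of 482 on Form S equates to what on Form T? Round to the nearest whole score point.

Mean equating: y = x + (M_Y − M_X) = 482 + (679 − 603) = 558

558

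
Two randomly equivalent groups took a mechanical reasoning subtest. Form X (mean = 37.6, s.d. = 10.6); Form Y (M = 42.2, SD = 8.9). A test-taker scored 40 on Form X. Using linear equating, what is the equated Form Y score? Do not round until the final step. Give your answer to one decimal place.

44.2

Linear equating: y = (SD_Y/SD_X)(x − M_X) + M_Y
y = (8.9/10.6)(40 − 37.6) + 42.2
y = 0.839623 × 2.4 + 42.2 = 2.0151 + 42.2 = 44.2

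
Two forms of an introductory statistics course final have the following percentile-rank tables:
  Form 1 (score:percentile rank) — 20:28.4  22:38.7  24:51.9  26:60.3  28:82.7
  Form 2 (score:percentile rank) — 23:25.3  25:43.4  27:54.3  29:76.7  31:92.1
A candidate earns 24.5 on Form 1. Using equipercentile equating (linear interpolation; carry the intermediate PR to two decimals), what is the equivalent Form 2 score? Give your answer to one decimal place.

PR of 24.5 on Form 1: 51.9 + (24.5 − 24)/(26 − 24) × (60.3 − 51.9) = 54.00
On Form 2, PR 54.00 falls between score 25 (PR 43.4) and 27 (PR 54.3).
Interpolate: 25 + (54.00 − 43.4)/(54.3 − 43.4) × (27 − 25) = 26.9

26.9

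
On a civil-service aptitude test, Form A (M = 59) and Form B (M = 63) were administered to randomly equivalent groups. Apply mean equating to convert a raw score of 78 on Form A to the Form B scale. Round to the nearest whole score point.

82

Mean equating: y = x + (M_Y − M_X) = 78 + (63 − 59) = 82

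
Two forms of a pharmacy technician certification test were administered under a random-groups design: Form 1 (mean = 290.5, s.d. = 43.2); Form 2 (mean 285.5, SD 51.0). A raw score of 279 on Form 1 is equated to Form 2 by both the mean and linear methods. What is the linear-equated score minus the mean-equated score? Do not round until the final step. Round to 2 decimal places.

-2.08

Mean-equated: 279 + (285.5 − 290.5) = 274.00
Linear-equated: (51.0/43.2)(279 − 290.5) + 285.5 = 271.924
Difference = 271.924 − 274.00 = -2.08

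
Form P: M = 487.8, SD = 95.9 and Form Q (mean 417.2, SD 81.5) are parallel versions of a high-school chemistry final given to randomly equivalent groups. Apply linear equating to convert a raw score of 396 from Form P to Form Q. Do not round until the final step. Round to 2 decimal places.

339.18

Linear equating: y = (SD_Y/SD_X)(x − M_X) + M_Y
y = (81.5/95.9)(396 − 487.8) + 417.2
y = 0.849844 × -91.8 + 417.2 = -78.0156 + 417.2 = 339.18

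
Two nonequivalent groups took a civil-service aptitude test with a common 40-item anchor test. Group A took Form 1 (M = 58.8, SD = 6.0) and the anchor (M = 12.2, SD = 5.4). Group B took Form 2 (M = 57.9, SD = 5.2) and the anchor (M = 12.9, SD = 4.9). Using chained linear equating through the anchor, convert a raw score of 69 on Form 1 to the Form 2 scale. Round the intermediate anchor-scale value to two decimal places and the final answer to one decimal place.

66.9

Form 1 → anchor (Group A): v = (5.4/6.0)(69 − 58.8) + 12.2 = 21.38
anchor → Form 2 (Group B): y = (5.2/4.9)(21.38 − 12.9) + 57.9 = 66.9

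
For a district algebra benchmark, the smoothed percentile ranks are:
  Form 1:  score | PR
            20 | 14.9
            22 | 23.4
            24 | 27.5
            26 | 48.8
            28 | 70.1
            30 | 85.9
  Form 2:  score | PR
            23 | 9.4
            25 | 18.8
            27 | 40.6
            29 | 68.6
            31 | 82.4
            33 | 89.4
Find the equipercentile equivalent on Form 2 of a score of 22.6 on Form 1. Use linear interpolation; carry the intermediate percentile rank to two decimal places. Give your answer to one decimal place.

25.5

PR of 22.6 on Form 1: 23.4 + (22.6 − 22)/(24 − 22) × (27.5 − 23.4) = 24.63
On Form 2, PR 24.63 falls between score 25 (PR 18.8) and 27 (PR 40.6).
Interpolate: 25 + (24.63 − 18.8)/(40.6 − 18.8) × (27 − 25) = 25.5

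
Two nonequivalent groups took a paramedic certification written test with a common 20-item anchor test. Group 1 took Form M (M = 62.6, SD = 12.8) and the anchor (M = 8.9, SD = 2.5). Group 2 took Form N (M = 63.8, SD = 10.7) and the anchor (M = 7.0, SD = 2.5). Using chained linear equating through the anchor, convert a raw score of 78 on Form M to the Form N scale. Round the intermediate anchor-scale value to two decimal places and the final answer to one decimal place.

Form M → anchor (Group 1): v = (2.5/12.8)(78 − 62.6) + 8.9 = 11.91
anchor → Form N (Group 2): y = (10.7/2.5)(11.91 − 7.0) + 63.8 = 84.8

84.8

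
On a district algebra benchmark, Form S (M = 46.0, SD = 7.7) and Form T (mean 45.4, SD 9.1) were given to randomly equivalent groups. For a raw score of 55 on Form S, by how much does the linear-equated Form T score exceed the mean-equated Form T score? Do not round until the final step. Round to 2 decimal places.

Mean-equated: 55 + (45.4 − 46.0) = 54.40
Linear-equated: (9.1/7.7)(55 − 46.0) + 45.4 = 56.036
Difference = 56.036 − 54.40 = 1.64

1.64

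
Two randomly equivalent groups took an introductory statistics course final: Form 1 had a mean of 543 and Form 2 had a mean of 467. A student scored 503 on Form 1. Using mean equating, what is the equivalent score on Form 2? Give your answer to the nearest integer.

427

Mean equating: y = x + (M_Y − M_X) = 503 + (467 − 543) = 427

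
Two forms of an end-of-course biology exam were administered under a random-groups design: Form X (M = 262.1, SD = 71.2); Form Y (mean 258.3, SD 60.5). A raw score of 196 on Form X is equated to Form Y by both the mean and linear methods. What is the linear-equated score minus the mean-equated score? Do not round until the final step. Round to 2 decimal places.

9.93

Mean-equated: 196 + (258.3 − 262.1) = 192.20
Linear-equated: (60.5/71.2)(196 − 262.1) + 258.3 = 202.134
Difference = 202.134 − 192.20 = 9.93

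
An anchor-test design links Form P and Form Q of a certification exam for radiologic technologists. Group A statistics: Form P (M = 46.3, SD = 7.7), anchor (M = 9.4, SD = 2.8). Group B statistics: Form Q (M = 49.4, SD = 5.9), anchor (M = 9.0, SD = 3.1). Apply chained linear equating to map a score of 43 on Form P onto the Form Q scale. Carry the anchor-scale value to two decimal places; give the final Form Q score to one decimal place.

47.9

Form P → anchor (Group A): v = (2.8/7.7)(43 − 46.3) + 9.4 = 8.20
anchor → Form Q (Group B): y = (5.9/3.1)(8.20 − 9.0) + 49.4 = 47.9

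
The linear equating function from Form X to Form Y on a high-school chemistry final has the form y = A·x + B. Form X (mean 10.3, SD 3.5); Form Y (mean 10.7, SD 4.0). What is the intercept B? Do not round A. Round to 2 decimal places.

A = SD_Y / SD_X = 4.0 / 3.5 = 1.142857
B = M_Y − A·M_X = 10.7 − 1.142857 × 10.3 = -1.07

-1.07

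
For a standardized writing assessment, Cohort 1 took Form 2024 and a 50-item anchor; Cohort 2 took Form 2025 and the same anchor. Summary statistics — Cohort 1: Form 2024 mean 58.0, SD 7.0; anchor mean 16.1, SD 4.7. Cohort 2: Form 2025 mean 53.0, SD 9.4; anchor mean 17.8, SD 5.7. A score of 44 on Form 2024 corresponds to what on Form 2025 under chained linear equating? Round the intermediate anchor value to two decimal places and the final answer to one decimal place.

Form 2024 → anchor (Cohort 1): v = (4.7/7.0)(44 − 58.0) + 16.1 = 6.70
anchor → Form 2025 (Cohort 2): y = (9.4/5.7)(6.70 − 17.8) + 53.0 = 34.7

34.7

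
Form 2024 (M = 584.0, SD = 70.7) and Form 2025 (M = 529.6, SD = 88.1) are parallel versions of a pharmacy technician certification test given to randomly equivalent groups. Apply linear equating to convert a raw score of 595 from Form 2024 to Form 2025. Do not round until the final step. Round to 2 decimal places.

543.31

Linear equating: y = (SD_Y/SD_X)(x − M_X) + M_Y
y = (88.1/70.7)(595 − 584.0) + 529.6
y = 1.246110 × 11.0 + 529.6 = 13.7072 + 529.6 = 543.31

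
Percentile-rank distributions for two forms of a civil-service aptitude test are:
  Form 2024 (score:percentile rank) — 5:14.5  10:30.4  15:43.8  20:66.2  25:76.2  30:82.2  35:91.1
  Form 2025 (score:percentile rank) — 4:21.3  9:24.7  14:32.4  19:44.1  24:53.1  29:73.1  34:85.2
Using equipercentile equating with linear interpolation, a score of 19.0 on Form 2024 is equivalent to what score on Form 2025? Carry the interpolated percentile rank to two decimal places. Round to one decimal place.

PR of 19.0 on Form 2024: 43.8 + (19.0 − 15)/(20 − 15) × (66.2 − 43.8) = 61.72
On Form 2025, PR 61.72 falls between score 24 (PR 53.1) and 29 (PR 73.1).
Interpolate: 24 + (61.72 − 53.1)/(73.1 − 53.1) × (29 − 24) = 26.2

26.2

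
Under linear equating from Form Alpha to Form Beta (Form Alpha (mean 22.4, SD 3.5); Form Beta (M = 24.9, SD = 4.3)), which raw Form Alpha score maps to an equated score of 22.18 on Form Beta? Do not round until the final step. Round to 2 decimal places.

Invert y = (SD_Y/SD_X)(x − M_X) + M_Y:
x = (SD_X/SD_Y)(y − M_Y) + M_X = (3.5/4.3)(22.18 − 24.9) + 22.4
x = 0.813953 × -2.720 + 22.4 = 20.19

20.19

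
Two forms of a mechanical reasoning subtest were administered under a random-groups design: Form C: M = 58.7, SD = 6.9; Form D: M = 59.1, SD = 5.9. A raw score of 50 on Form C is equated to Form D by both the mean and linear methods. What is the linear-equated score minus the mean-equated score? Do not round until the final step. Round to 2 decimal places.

1.26

Mean-equated: 50 + (59.1 − 58.7) = 50.40
Linear-equated: (5.9/6.9)(50 − 58.7) + 59.1 = 51.661
Difference = 51.661 − 50.40 = 1.26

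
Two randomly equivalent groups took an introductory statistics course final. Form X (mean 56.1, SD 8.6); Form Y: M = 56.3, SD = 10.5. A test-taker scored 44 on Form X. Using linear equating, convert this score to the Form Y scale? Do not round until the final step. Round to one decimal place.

41.5

Linear equating: y = (SD_Y/SD_X)(x − M_X) + M_Y
y = (10.5/8.6)(44 − 56.1) + 56.3
y = 1.220930 × -12.1 + 56.3 = -14.7733 + 56.3 = 41.5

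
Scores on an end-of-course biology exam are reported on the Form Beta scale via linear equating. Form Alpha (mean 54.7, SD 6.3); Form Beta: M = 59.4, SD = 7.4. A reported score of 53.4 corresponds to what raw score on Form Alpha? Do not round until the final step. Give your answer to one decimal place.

Invert y = (SD_Y/SD_X)(x − M_X) + M_Y:
x = (SD_X/SD_Y)(y − M_Y) + M_X = (6.3/7.4)(53.4 − 59.4) + 54.7
x = 0.851351 × -6.000 + 54.7 = 49.6

49.6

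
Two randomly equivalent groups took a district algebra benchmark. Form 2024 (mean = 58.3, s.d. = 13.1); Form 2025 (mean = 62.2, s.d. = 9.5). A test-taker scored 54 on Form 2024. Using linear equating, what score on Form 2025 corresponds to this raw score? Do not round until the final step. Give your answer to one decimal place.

59.1

Linear equating: y = (SD_Y/SD_X)(x − M_X) + M_Y
y = (9.5/13.1)(54 − 58.3) + 62.2
y = 0.725191 × -4.3 + 62.2 = -3.1183 + 62.2 = 59.1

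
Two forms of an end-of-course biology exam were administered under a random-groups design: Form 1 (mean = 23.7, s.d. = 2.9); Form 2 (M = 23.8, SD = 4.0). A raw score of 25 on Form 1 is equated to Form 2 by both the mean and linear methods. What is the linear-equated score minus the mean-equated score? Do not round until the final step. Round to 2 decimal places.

Mean-equated: 25 + (23.8 − 23.7) = 25.10
Linear-equated: (4.0/2.9)(25 − 23.7) + 23.8 = 25.593
Difference = 25.593 − 25.10 = 0.49

0.49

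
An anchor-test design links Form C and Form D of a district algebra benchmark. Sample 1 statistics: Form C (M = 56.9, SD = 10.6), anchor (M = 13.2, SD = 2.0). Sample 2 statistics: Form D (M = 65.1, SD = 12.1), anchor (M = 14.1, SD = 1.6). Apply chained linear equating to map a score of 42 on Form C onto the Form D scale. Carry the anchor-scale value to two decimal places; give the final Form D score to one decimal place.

Form C → anchor (Sample 1): v = (2.0/10.6)(42 − 56.9) + 13.2 = 10.39
anchor → Form D (Sample 2): y = (12.1/1.6)(10.39 − 14.1) + 65.1 = 37.0

37.0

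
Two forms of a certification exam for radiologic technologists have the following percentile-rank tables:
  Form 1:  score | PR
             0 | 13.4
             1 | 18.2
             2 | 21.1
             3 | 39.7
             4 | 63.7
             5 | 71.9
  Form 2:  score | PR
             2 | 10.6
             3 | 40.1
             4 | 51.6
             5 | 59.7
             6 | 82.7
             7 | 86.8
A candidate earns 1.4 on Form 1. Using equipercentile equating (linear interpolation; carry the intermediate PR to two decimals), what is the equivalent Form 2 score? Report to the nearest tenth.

2.3

PR of 1.4 on Form 1: 18.2 + (1.4 − 1)/(2 − 1) × (21.1 − 18.2) = 19.36
On Form 2, PR 19.36 falls between score 2 (PR 10.6) and 3 (PR 40.1).
Interpolate: 2 + (19.36 − 10.6)/(40.1 − 10.6) × (3 − 2) = 2.3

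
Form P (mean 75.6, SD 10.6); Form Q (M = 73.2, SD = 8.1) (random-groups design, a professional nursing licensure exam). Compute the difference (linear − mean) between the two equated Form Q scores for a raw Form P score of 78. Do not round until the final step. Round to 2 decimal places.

Mean-equated: 78 + (73.2 − 75.6) = 75.60
Linear-equated: (8.1/10.6)(78 − 75.6) + 73.2 = 75.034
Difference = 75.034 − 75.60 = -0.57

-0.57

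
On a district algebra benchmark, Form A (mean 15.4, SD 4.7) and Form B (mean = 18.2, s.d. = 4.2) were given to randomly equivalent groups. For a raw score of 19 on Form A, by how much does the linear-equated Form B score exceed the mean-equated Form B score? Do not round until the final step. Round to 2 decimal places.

-0.38

Mean-equated: 19 + (18.2 − 15.4) = 21.80
Linear-equated: (4.2/4.7)(19 − 15.4) + 18.2 = 21.417
Difference = 21.417 − 21.80 = -0.38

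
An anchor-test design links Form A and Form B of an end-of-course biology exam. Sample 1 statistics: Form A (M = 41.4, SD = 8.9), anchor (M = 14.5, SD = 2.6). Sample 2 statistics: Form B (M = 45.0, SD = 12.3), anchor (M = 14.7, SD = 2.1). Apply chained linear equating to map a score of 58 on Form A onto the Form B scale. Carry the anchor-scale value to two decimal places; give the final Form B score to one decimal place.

72.2

Form A → anchor (Sample 1): v = (2.6/8.9)(58 − 41.4) + 14.5 = 19.35
anchor → Form B (Sample 2): y = (12.3/2.1)(19.35 − 14.7) + 45.0 = 72.2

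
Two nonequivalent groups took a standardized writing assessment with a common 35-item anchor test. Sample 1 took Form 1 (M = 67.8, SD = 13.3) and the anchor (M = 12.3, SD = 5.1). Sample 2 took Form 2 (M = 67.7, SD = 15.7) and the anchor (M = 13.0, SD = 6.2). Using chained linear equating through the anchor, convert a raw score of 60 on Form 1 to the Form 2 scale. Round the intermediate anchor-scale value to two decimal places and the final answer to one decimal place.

Form 1 → anchor (Sample 1): v = (5.1/13.3)(60 − 67.8) + 12.3 = 9.31
anchor → Form 2 (Sample 2): y = (15.7/6.2)(9.31 − 13.0) + 67.7 = 58.4

58.4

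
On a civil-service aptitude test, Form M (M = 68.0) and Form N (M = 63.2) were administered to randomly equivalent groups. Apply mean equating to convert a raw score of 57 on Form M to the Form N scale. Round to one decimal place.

52.2

Mean equating: y = x + (M_Y − M_X) = 57 + (63.2 − 68.0) = 52.2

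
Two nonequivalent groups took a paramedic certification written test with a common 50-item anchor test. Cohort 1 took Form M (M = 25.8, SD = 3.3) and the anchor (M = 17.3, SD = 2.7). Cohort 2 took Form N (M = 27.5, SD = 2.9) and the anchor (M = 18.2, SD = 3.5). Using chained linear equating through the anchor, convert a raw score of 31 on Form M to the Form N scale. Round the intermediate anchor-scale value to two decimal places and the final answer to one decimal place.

30.3

Form M → anchor (Cohort 1): v = (2.7/3.3)(31 − 25.8) + 17.3 = 21.55
anchor → Form N (Cohort 2): y = (2.9/3.5)(21.55 − 18.2) + 27.5 = 30.3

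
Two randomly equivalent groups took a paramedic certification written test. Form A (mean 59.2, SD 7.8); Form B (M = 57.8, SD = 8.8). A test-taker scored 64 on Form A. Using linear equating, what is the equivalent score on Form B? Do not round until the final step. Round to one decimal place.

Linear equating: y = (SD_Y/SD_X)(x − M_X) + M_Y
y = (8.8/7.8)(64 − 59.2) + 57.8
y = 1.128205 × 4.8 + 57.8 = 5.4154 + 57.8 = 63.2

63.2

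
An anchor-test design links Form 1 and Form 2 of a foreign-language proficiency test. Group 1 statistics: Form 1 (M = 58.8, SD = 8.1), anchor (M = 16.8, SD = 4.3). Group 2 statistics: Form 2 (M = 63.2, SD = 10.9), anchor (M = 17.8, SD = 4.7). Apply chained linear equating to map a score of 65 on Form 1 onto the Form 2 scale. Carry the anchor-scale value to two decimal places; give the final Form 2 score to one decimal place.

68.5

Form 1 → anchor (Group 1): v = (4.3/8.1)(65 − 58.8) + 16.8 = 20.09
anchor → Form 2 (Group 2): y = (10.9/4.7)(20.09 − 17.8) + 63.2 = 68.5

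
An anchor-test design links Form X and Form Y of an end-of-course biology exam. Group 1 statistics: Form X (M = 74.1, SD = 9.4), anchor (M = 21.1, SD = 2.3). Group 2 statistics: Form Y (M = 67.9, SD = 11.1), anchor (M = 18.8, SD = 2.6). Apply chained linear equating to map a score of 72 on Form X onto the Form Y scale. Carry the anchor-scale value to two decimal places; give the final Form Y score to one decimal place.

Form X → anchor (Group 1): v = (2.3/9.4)(72 − 74.1) + 21.1 = 20.59
anchor → Form Y (Group 2): y = (11.1/2.6)(20.59 − 18.8) + 67.9 = 75.5

75.5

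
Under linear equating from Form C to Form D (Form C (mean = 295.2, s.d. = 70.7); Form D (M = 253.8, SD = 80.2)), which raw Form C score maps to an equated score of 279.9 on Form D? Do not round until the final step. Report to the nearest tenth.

Invert y = (SD_Y/SD_X)(x − M_X) + M_Y:
x = (SD_X/SD_Y)(y − M_Y) + M_X = (70.7/80.2)(279.9 − 253.8) + 295.2
x = 0.881546 × 26.100 + 295.2 = 318.2

318.2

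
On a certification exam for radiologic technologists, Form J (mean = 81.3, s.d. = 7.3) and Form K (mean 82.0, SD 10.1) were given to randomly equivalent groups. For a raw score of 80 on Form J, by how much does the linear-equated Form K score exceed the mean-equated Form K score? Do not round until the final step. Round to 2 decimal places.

-0.50

Mean-equated: 80 + (82.0 − 81.3) = 80.70
Linear-equated: (10.1/7.3)(80 − 81.3) + 82.0 = 80.201
Difference = 80.201 − 80.70 = -0.50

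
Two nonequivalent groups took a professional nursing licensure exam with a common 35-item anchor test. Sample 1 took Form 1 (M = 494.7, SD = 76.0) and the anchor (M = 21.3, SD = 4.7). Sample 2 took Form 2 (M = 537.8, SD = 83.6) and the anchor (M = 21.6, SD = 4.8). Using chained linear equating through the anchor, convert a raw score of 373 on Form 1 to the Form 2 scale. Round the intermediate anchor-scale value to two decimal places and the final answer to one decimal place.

401.4

Form 1 → anchor (Sample 1): v = (4.7/76.0)(373 − 494.7) + 21.3 = 13.77
anchor → Form 2 (Sample 2): y = (83.6/4.8)(13.77 − 21.6) + 537.8 = 401.4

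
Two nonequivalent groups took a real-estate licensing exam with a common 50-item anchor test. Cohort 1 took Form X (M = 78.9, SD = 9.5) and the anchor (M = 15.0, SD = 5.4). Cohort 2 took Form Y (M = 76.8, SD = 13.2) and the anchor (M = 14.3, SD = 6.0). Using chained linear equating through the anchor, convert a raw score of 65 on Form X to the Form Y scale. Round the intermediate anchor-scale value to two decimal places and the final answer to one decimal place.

61.0

Form X → anchor (Cohort 1): v = (5.4/9.5)(65 − 78.9) + 15.0 = 7.10
anchor → Form Y (Cohort 2): y = (13.2/6.0)(7.10 − 14.3) + 76.8 = 61.0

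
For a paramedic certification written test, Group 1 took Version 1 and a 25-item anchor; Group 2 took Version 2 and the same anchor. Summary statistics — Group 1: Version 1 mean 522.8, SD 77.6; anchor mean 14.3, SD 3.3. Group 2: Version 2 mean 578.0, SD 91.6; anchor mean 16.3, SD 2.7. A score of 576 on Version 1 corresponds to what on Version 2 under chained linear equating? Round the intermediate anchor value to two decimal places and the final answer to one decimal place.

Version 1 → anchor (Group 1): v = (3.3/77.6)(576 − 522.8) + 14.3 = 16.56
anchor → Version 2 (Group 2): y = (91.6/2.7)(16.56 − 16.3) + 578.0 = 586.8

586.8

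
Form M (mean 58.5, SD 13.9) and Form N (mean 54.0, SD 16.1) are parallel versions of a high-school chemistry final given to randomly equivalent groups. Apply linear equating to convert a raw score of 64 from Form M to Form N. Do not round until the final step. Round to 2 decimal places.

60.37

Linear equating: y = (SD_Y/SD_X)(x − M_X) + M_Y
y = (16.1/13.9)(64 − 58.5) + 54.0
y = 1.158273 × 5.5 + 54.0 = 6.3705 + 54.0 = 60.37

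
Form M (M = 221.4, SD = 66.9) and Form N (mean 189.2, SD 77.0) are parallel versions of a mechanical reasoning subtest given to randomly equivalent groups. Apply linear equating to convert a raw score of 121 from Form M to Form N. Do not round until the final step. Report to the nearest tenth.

Linear equating: y = (SD_Y/SD_X)(x − M_X) + M_Y
y = (77.0/66.9)(121 − 221.4) + 189.2
y = 1.150972 × -100.4 + 189.2 = -115.5575 + 189.2 = 73.6

73.6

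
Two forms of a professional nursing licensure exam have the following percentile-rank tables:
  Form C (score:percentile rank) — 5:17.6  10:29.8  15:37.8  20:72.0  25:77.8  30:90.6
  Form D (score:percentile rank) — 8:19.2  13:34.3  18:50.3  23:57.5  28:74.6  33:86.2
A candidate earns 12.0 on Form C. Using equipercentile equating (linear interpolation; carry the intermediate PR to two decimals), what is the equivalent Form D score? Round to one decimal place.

PR of 12.0 on Form C: 29.8 + (12.0 − 10)/(15 − 10) × (37.8 − 29.8) = 33.00
On Form D, PR 33.00 falls between score 8 (PR 19.2) and 13 (PR 34.3).
Interpolate: 8 + (33.00 − 19.2)/(34.3 − 19.2) × (13 − 8) = 12.6

12.6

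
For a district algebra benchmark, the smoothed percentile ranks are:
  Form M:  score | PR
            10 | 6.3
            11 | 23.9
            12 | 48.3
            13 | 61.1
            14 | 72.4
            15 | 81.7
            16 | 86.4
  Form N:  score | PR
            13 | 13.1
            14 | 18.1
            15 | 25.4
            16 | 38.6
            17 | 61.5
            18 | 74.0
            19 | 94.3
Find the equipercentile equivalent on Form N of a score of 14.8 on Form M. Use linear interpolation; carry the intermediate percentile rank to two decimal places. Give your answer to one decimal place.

18.3

PR of 14.8 on Form M: 72.4 + (14.8 − 14)/(15 − 14) × (81.7 − 72.4) = 79.84
On Form N, PR 79.84 falls between score 18 (PR 74.0) and 19 (PR 94.3).
Interpolate: 18 + (79.84 − 74.0)/(94.3 − 74.0) × (19 − 18) = 18.3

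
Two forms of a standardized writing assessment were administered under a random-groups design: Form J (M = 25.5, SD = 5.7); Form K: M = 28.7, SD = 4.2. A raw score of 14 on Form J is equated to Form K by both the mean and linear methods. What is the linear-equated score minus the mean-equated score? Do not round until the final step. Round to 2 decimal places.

Mean-equated: 14 + (28.7 − 25.5) = 17.20
Linear-equated: (4.2/5.7)(14 − 25.5) + 28.7 = 20.226
Difference = 20.226 − 17.20 = 3.03

3.03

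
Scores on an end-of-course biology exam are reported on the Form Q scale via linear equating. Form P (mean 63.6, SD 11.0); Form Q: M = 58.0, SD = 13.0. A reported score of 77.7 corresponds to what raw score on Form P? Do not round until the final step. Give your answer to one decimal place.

80.3

Invert y = (SD_Y/SD_X)(x − M_X) + M_Y:
x = (SD_X/SD_Y)(y − M_Y) + M_X = (11.0/13.0)(77.7 − 58.0) + 63.6
x = 0.846154 × 19.700 + 63.6 = 80.3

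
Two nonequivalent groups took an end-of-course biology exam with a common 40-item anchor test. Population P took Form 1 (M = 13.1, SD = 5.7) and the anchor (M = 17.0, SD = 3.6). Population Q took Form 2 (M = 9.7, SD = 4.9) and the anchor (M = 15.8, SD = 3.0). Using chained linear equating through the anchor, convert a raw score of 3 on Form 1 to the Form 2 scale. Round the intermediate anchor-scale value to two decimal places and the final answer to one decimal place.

1.2

Form 1 → anchor (Population P): v = (3.6/5.7)(3 − 13.1) + 17.0 = 10.62
anchor → Form 2 (Population Q): y = (4.9/3.0)(10.62 − 15.8) + 9.7 = 1.2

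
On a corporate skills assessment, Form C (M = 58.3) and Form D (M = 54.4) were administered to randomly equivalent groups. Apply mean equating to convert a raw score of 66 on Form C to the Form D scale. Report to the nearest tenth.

62.1

Mean equating: y = x + (M_Y − M_X) = 66 + (54.4 − 58.3) = 62.1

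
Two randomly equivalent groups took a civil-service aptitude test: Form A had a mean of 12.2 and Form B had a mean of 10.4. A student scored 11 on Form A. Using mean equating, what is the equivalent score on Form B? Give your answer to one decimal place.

Mean equating: y = x + (M_Y − M_X) = 11 + (10.4 − 12.2) = 9.2

9.2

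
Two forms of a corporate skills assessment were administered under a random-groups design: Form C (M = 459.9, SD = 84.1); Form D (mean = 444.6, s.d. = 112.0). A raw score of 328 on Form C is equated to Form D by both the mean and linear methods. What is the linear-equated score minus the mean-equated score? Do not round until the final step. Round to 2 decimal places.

Mean-equated: 328 + (444.6 − 459.9) = 312.70
Linear-equated: (112.0/84.1)(328 − 459.9) + 444.6 = 268.942
Difference = 268.942 − 312.70 = -43.76

-43.76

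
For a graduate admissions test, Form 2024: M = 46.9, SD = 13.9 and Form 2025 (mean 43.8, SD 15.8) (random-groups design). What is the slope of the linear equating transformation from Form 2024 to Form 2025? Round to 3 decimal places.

1.137

A = SD_Y / SD_X = 15.8 / 13.9 = 1.137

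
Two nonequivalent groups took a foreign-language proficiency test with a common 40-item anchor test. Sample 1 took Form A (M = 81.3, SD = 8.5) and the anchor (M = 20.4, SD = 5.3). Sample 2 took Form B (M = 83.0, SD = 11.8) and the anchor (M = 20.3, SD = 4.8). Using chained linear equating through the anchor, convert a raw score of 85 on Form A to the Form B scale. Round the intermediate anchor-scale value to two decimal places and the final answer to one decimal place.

88.9

Form A → anchor (Sample 1): v = (5.3/8.5)(85 − 81.3) + 20.4 = 22.71
anchor → Form B (Sample 2): y = (11.8/4.8)(22.71 − 20.3) + 83.0 = 88.9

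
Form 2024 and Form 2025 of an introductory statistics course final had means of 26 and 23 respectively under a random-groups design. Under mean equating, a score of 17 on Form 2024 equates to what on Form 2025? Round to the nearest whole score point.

Mean equating: y = x + (M_Y − M_X) = 17 + (23 − 26) = 14

14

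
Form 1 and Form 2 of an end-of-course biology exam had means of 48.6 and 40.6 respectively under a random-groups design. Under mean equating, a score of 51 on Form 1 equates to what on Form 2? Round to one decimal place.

Mean equating: y = x + (M_Y − M_X) = 51 + (40.6 − 48.6) = 43.0

43.0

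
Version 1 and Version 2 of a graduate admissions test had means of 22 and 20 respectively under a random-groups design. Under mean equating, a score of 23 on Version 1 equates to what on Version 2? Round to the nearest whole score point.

21

Mean equating: y = x + (M_Y − M_X) = 23 + (20 − 22) = 21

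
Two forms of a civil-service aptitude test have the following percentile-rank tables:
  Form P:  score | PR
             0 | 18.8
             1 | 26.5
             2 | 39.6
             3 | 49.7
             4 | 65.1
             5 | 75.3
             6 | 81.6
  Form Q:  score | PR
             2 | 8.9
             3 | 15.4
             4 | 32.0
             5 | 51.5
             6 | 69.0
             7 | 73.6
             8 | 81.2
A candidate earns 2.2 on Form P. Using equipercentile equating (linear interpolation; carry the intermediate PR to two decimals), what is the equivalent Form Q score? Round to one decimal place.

4.5

PR of 2.2 on Form P: 39.6 + (2.2 − 2)/(3 − 2) × (49.7 − 39.6) = 41.62
On Form Q, PR 41.62 falls between score 4 (PR 32.0) and 5 (PR 51.5).
Interpolate: 4 + (41.62 − 32.0)/(51.5 − 32.0) × (5 − 4) = 4.5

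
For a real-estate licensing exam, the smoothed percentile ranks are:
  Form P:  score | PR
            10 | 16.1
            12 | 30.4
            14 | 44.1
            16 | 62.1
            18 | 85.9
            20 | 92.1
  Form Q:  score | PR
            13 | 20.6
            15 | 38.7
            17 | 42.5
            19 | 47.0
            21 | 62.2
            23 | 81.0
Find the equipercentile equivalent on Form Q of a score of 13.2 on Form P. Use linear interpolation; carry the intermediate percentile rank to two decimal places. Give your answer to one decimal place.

15.0

PR of 13.2 on Form P: 30.4 + (13.2 − 12)/(14 − 12) × (44.1 − 30.4) = 38.62
On Form Q, PR 38.62 falls between score 13 (PR 20.6) and 15 (PR 38.7).
Interpolate: 13 + (38.62 − 20.6)/(38.7 − 20.6) × (15 − 13) = 15.0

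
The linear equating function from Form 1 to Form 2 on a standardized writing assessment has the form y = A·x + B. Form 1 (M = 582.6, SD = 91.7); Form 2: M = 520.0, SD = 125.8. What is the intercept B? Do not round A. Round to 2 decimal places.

-279.25

A = SD_Y / SD_X = 125.8 / 91.7 = 1.371865
B = M_Y − A·M_X = 520.0 − 1.371865 × 582.6 = -279.25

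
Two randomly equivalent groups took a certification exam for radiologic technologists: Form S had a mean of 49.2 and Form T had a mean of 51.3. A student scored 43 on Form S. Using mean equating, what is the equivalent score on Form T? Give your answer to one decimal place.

45.1

Mean equating: y = x + (M_Y − M_X) = 43 + (51.3 − 49.2) = 45.1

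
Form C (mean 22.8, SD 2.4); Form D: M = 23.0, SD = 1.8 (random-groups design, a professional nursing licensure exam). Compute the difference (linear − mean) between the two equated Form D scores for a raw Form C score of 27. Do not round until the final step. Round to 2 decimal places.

-1.05

Mean-equated: 27 + (23.0 − 22.8) = 27.20
Linear-equated: (1.8/2.4)(27 − 22.8) + 23.0 = 26.150
Difference = 26.150 − 27.20 = -1.05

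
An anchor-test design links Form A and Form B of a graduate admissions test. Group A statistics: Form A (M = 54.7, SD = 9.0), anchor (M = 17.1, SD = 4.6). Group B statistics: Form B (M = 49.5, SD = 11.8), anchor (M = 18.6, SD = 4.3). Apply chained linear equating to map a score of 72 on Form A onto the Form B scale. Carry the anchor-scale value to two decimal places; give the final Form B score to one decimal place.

Form A → anchor (Group A): v = (4.6/9.0)(72 − 54.7) + 17.1 = 25.94
anchor → Form B (Group B): y = (11.8/4.3)(25.94 − 18.6) + 49.5 = 69.6

69.6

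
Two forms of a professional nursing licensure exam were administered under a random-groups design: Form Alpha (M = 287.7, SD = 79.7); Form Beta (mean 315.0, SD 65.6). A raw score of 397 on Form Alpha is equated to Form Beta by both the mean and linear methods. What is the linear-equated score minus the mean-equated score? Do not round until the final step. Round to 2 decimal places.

-19.34

Mean-equated: 397 + (315.0 − 287.7) = 424.30
Linear-equated: (65.6/79.7)(397 − 287.7) + 315.0 = 404.963
Difference = 404.963 − 424.30 = -19.34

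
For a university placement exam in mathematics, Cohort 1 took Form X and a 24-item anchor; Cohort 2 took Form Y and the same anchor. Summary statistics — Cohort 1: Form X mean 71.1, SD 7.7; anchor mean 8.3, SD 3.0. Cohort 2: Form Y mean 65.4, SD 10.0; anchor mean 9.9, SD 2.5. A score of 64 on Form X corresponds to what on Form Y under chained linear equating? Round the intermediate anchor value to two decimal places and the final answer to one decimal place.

Form X → anchor (Cohort 1): v = (3.0/7.7)(64 − 71.1) + 8.3 = 5.53
anchor → Form Y (Cohort 2): y = (10.0/2.5)(5.53 − 9.9) + 65.4 = 47.9

47.9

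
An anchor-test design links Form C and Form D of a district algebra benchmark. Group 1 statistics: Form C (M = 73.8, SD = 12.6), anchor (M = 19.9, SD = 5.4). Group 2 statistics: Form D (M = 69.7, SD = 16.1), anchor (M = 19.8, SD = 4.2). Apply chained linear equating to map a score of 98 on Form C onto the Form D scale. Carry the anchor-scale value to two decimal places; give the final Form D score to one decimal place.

Form C → anchor (Group 1): v = (5.4/12.6)(98 − 73.8) + 19.9 = 30.27
anchor → Form D (Group 2): y = (16.1/4.2)(30.27 − 19.8) + 69.7 = 109.8

109.8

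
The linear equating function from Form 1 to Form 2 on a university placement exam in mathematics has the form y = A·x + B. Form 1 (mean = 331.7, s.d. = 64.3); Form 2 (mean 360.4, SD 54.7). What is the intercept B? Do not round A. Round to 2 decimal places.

A = SD_Y / SD_X = 54.7 / 64.3 = 0.850700
B = M_Y − A·M_X = 360.4 − 0.850700 × 331.7 = 78.22

78.22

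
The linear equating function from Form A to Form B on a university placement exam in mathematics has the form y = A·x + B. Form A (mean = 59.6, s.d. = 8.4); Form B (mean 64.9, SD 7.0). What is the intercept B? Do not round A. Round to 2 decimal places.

15.23

A = SD_Y / SD_X = 7.0 / 8.4 = 0.833333
B = M_Y − A·M_X = 64.9 − 0.833333 × 59.6 = 15.23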